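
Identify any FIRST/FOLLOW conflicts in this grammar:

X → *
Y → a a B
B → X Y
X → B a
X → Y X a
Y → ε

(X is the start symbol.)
A FIRST/FOLLOW conflict occurs when a non-terminal N has a nullable alternative N → β (β ⇒* ε) and another alternative N → α with FIRST(α) ∩ FOLLOW(N) ≠ ∅: on such a lookahead the parser cannot decide between expanding α and letting N vanish via β.

Nullable non-terminals: Y.

Y: nullable alternative(s) Y → ε; FOLLOW(Y) = { '*', 'a' }
  Y → a a B: FIRST \ {ε} = { 'a' } — overlaps FOLLOW(Y) on { 'a' }: CONFLICT
  Y → ε: FIRST \ {ε} = { } — this is the only nullable alternative, skip

B, X have no nullable alternative, so no FIRST/FOLLOW check is needed there.

So the grammar has 1 FIRST/FOLLOW conflict (marked CONFLICT above).

Answer: Yes. Y → a a B with FOLLOW(Y) on { 'a' }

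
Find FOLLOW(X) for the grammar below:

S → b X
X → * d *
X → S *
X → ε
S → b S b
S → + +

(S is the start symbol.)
In S → b X: X is at the end, add FOLLOW(S)

The FOLLOW sets referred to above (computed the same way, to a fixed point):
  FOLLOW(S) = { $, '*', 'b' }

Taking the union: FOLLOW(X) = { $, '*', 'b' }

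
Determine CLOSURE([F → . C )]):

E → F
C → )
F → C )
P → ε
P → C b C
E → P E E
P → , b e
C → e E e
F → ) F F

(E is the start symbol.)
{ [C → . )], [C → . e E e], [F → . C )] }

Start with: [F → . C )]
  [F → . C )] has the dot before C: add [C → . )], [C → . e E e]
No further items can be added.

CLOSURE = { [C → . )], [C → . e E e], [F → . C )] }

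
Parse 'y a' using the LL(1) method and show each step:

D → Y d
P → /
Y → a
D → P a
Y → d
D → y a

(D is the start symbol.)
LL(1) parsing maintains a stack (initially the start symbol over $) and the input. At each step: if the stack top is a terminal, match it against the current input token; if it is a non-terminal N, replace it with the RHS of M[N, lookahead] (the unique production whose predict set contains the lookahead).

Stack is shown with the top on the left.

Stack  Input  Action
--------------------
D $    y a $  output D → y a
y a $  y a $  match 'y'
a $    a $    match 'a'
$      $      accept

The string is accepted.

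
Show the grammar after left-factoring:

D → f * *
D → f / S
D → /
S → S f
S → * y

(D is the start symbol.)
Left-factoring transforms A → αβ₁ | αβ₂ into A → αA' and A' → β₁ | β₂
(α is the longest common prefix among the alternatives). Repeat until
no nonterminal has two alternatives with a common prefix.

Round 1: D has alternatives sharing prefix 'f'. Introduce D': D → f D'
  Add: D' → * *
  Add: D' → / S

No remaining common prefixes — done.

Resulting grammar:
D → f D'
D' → * *
D' → / S
D → /
S → S f
S → * y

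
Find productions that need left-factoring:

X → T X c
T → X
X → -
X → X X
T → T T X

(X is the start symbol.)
Left-factoring is needed when two productions for the same non-terminal
share a common prefix on the right-hand side.

Productions for X:
  X → T X c
  X → -
  X → X X
Productions for T:
  T → X
  T → T T X

No common prefixes found.

Answer: No, left-factoring is not needed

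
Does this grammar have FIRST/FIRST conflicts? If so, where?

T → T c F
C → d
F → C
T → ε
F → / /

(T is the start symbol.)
No FIRST/FIRST conflicts.

A FIRST/FIRST conflict occurs when two productions N → α and N → β for the same non-terminal have FIRST(α) ∩ FIRST(β) ≠ ∅ (with ε ∈ FIRST of a nullable right-hand side, so two nullable alternatives also conflict).

FIRST sets of the non-terminals at (or reachable through a nullable prefix from) the front of some alternative:
  FIRST(T) = { 'c', ε }
  FIRST(C) = { 'd' }

Productions for T:
  T → T c F: FIRST = { 'c' }
  T → ε: FIRST = { ε }
Productions for F:
  F → C: FIRST = { 'd' }
  F → / /: FIRST = { '/' }
C has only one production, so no FIRST/FIRST conflict is possible there.

All alternatives of each non-terminal have pairwise disjoint FIRST sets.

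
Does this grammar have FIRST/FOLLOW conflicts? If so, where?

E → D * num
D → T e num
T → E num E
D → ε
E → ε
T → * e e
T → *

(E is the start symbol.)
A FIRST/FOLLOW conflict occurs when a non-terminal N has a nullable alternative N → β (β ⇒* ε) and another alternative N → α with FIRST(α) ∩ FOLLOW(N) ≠ ∅: on such a lookahead the parser cannot decide between expanding α and letting N vanish via β.

Nullable non-terminals: D, E.
FIRST sets used below: FIRST(T) = { '*', 'num' }, FIRST(D) = { '*', 'num', ε }

D: nullable alternative(s) D → ε; FOLLOW(D) = { '*' }
  D → T e num: FIRST \ {ε} = { '*', 'num' } — overlaps FOLLOW(D) on { '*' }: CONFLICT
  D → ε: FIRST \ {ε} = { } — this is the only nullable alternative, skip

E: nullable alternative(s) E → ε; FOLLOW(E) = { $, 'e', 'num' }
  E → D * num: FIRST \ {ε} = { '*', 'num' } — overlaps FOLLOW(E) on { 'num' }: CONFLICT
  E → ε: FIRST \ {ε} = { } — this is the only nullable alternative, skip

T has no nullable alternative, so no FIRST/FOLLOW check is needed there.

So the grammar has 2 FIRST/FOLLOW conflicts (marked CONFLICT above).

Answer: Yes. E → D '*' num with FOLLOW(E) on { 'num' }; D → T e num with FOLLOW(D) on { '*' }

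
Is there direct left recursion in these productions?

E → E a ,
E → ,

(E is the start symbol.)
Yes, E is left-recursive

E → E a ,: LEFT RECURSIVE (starts with E)
E → ,: starts with ','

The grammar has direct left recursion on: E.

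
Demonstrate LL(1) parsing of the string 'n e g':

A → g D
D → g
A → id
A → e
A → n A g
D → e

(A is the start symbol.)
Stack is shown with the top on the left.

Stack    Input    Action
------------------------
A $      n e g $  output A → n A g
n A g $  n e g $  match 'n'
A g $    e g $    output A → e
e g $    e g $    match 'e'
g $      g $      match 'g'
$        $        accept

The string is accepted.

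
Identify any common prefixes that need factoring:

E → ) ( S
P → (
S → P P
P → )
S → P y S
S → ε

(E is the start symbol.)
Yes, S has productions with common prefix 'P'

Left-factoring is needed when two productions for the same non-terminal
share a common prefix on the right-hand side.

Productions for P:
  P → (
  P → )
Productions for S:
  S → P P
  S → P y S
  S → ε

Found common prefix 'P' in productions for S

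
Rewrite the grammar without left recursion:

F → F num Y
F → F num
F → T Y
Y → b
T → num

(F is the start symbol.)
F is directly left-recursive. The standard transformation for
  A → A α₁ | ... | A α_m | β₁ | ... | β_n
is
  A  → β₁ A' | ... | β_n A'
  A' → α₁ A' | ... | α_m A' | ε

F → T Y becomes F → T Y F'
F → F num Y becomes F' → num Y F'
F → F num becomes F' → num F'
Add F' → ε

Productions for other non-terminals are unchanged:
  Y → b
  T → num

Resulting grammar:
F → T Y F'
F' → num Y F'
F' → num F'
F' → ε
Y → b
T → num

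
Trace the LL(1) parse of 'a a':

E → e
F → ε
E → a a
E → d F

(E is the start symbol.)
LL(1) parsing maintains a stack (initially the start symbol over $) and the input. At each step: if the stack top is a terminal, match it against the current input token; if it is a non-terminal N, replace it with the RHS of M[N, lookahead] (the unique production whose predict set contains the lookahead).

Stack is shown with the top on the left.

Stack  Input  Action
--------------------
E $    a a $  output E → a a
a a $  a a $  match 'a'
a $    a $    match 'a'
$      $      accept

The string is accepted.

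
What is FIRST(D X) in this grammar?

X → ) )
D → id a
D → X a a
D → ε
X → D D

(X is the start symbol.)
FIRST sets of the non-terminals involved (from the grammar, by fixed-point iteration):
  FIRST(D) = { ')', 'a', 'id', ε }
  FIRST(X) = { ')', 'a', 'id', ε }

To compute FIRST(D X), process the symbols left to right:
Symbol D is a non-terminal. Add FIRST(D) \ {ε} = { ')', 'a', 'id' }
D is nullable (ε ∈ FIRST(D)), continue to the next symbol.
Symbol X is a non-terminal. Add FIRST(X) \ {ε} = { ')', 'a', 'id' }
X is nullable (ε ∈ FIRST(X)), continue to the next symbol.
All symbols are nullable, so ε is in the result.
FIRST(D X) = { ')', 'a', 'id', ε }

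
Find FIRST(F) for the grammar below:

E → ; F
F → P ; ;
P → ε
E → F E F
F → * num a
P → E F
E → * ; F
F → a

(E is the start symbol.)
{ '*', ';', 'a' }

To compute FIRST(F), examine every production with F on the left-hand side, reading each right-hand side left to right until a non-nullable symbol is reached.

FIRST sets of the other non-terminals involved (by the same procedure, iterated to a fixed point):
  FIRST(P) = { '*', ';', 'a', ε }

From F → P ; ;:
  - P is a non-terminal: add FIRST(P) \ {ε} = { '*', ';', 'a' }
    P is nullable, so continue to the next symbol
  - ';' is a terminal: add ';' and stop
From F → * num a:
  - '*' is a terminal: add '*' and stop
From F → a:
  - a is a terminal: add 'a' and stop

Collecting: FIRST(F) = { '*', ';', 'a' }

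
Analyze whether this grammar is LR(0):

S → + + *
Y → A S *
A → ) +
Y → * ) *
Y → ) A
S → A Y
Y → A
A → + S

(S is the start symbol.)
No. Shift-reduce conflict between [Y → A .] and [A → . ) +]

Augment with S' → S and build the canonical LR(0) collection (I0 = CLOSURE({[S' → . S]}), then GOTO on every symbol after a dot until no new states appear). It has 20 states:
  I0: { [A → . ) +], [A → . + S], [S → . + + *], [S → . A Y], [S' → . S] }  — shift
  I1: { [A → ) . +] }  — shift
  I2: { [A → + . S], [A → . ) +], [A → . + S], [S → + . + *], [S → . + + *], [S → . A Y] }  — shift
  I3: { [A → . ) +], [A → . + S], [S → A . Y], [Y → . ) A], [Y → . * ) *], [Y → . A S *], [Y → . A] }  — shift
  I4: { [S' → S .] }  — accept
  I5: { [A → ) . +], [A → . ) +], [A → . + S], [Y → ) . A] }  — shift
  I6: { [Y → * . ) *] }  — shift
  I7: { [A → + . S], [A → . ) +], [A → . + S], [S → . + + *], [S → . A Y] }  — shift
  I8: { [A → . ) +], [A → . + S], [S → . + + *], [S → . A Y], [Y → A . S *], [Y → A .] }  — shift, reduce
  I9: { [S → A Y .] }  — reduce
  I10: { [Y → A S . *] }  — shift
  I11: { [Y → A S * .] }  — reduce
  I12: { [A → + S .] }  — reduce
  I13: { [Y → * ) . *] }  — shift
  I14: { [Y → * ) * .] }  — reduce
  I15: { [A → ) + .], [A → + . S], [A → . ) +], [A → . + S], [S → . + + *], [S → . A Y] }  — shift, reduce
  I16: { [Y → ) A .] }  — reduce
  I17: { [A → + . S], [A → . ) +], [A → . + S], [S → + + . *], [S → + . + *], [S → . + + *], [S → . A Y] }  — shift
  I18: { [S → + + * .] }  — reduce
  I19: { [A → ) + .] }  — reduce

Conflict in state I8:
  Shift-reduce conflict between [Y → A .] and [A → . ) +]
So the grammar is NOT LR(0).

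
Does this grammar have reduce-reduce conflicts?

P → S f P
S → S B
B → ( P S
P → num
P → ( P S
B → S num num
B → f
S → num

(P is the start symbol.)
Yes — I4: [P → num .] vs [S → num .]

Augment with P' → P and build the canonical LR(0) collection (I0 = CLOSURE({[P' → . P]}), then GOTO on every symbol after a dot until no new states appear). It has 18 states:
  I0: { [P → . ( P S], [P → . S f P], [P → . num], [P' → . P], [S → . S B], [S → . num] }  — shift
  I1: { [P → ( . P S], [P → . ( P S], [P → . S f P], [P → . num], [S → . S B], [S → . num] }  — shift
  I2: { [P' → P .] }  — accept
  I3: { [B → . ( P S], [B → . S num num], [B → . f], [P → S . f P], [S → . S B], [S → . num], [S → S . B] }  — shift
  I4: { [P → num .], [S → num .] }  — 2 reduces
  I5: { [B → ( . P S], [P → . ( P S], [P → . S f P], [P → . num], [S → . S B], [S → . num] }  — shift
  I6: { [S → S B .] }  — reduce
  I7: { [B → . ( P S], [B → . S num num], [B → . f], [B → S . num num], [S → . S B], [S → . num], [S → S . B] }  — shift
  I8: { [B → f .], [P → . ( P S], [P → . S f P], [P → . num], [P → S f . P], [S → . S B], [S → . num] }  — shift, reduce
  I9: { [S → num .] }  — reduce
  I10: { [P → S f P .] }  — reduce
  I11: { [B → f .] }  — reduce
  I12: { [B → S num . num], [S → num .] }  — shift, reduce
  I13: { [B → S num num .] }  — reduce
  I14: { [B → ( P . S], [S → . S B], [S → . num] }  — shift
  I15: { [B → ( P S .], [B → . ( P S], [B → . S num num], [B → . f], [S → . S B], [S → . num], [S → S . B] }  — shift, reduce
  I16: { [P → ( P . S], [S → . S B], [S → . num] }  — shift
  I17: { [B → . ( P S], [B → . S num num], [B → . f], [P → ( P S .], [S → . S B], [S → . num], [S → S . B] }  — shift, reduce

I4 contains complete items [P → num .], [S → num .] — reduce-reduce conflict.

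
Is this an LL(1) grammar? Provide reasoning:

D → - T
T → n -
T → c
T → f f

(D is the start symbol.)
Yes, the grammar is LL(1).

A grammar is LL(1) if for each non-terminal N with multiple productions, the predict sets of those productions are pairwise disjoint, where PREDICT(N → α) = (FIRST(α) \ {ε}) ∪ (FOLLOW(N) if α ⇒* ε).

For T:
  PREDICT(T → n '-') = { 'n' }
  PREDICT(T → c) = { 'c' }
  PREDICT(T → f f) = { 'f' }
D has a single production, so nothing to check there.

All predict sets are disjoint. The grammar IS LL(1).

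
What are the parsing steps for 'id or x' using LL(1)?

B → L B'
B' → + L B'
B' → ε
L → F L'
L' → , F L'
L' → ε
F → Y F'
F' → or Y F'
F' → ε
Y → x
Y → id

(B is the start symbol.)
Stack is shown with the top on the left.

Stack            Input      Action
----------------------------------
B $              id or x $  output B → L B'
L B' $           id or x $  output L → F L'
F L' B' $        id or x $  output F → Y F'
Y F' L' B' $     id or x $  output Y → id
id F' L' B' $    id or x $  match 'id'
F' L' B' $       or x $     output F' → or Y F'
or Y F' L' B' $  or x $     match 'or'
Y F' L' B' $     x $        output Y → x
x F' L' B' $     x $        match 'x'
F' L' B' $       $          output F' → ε
L' B' $          $          output L' → ε
B' $             $          output B' → ε
$                $          accept

The string is accepted.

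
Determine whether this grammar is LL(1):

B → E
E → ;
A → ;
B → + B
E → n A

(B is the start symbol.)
A grammar is LL(1) if for each non-terminal N with multiple productions, the predict sets of those productions are pairwise disjoint, where PREDICT(N → α) = (FIRST(α) \ {ε}) ∪ (FOLLOW(N) if α ⇒* ε).

Relevant sets:
  FIRST(E) = { ';', 'n' }

For B:
  PREDICT(B → E) = { ';', 'n' }
  PREDICT(B → '+' B) = { '+' }
For E:
  PREDICT(E → ';') = { ';' }
  PREDICT(E → n A) = { 'n' }
A has a single production, so nothing to check there.

All predict sets are disjoint. The grammar IS LL(1).

Answer: Yes, the grammar is LL(1).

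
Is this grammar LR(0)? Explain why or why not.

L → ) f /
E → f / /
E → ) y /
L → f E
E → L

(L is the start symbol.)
A grammar is LR(0) if no state in the canonical LR(0) collection has:
  - both a shift item (dot before a terminal) and a complete item (shift-reduce conflict), or
  - two or more complete items (reduce-reduce conflict; the accept item [L' → L .] counts as a complete item here).

Augment with L' → L and build the canonical LR(0) collection (I0 = CLOSURE({[L' → . L]}), then GOTO on every symbol after a dot until no new states appear). It has 14 states:
  I0: { [L → . ) f /], [L → . f E], [L' → . L] }  — shift
  I1: { [L → ) . f /] }  — shift
  I2: { [L' → L .] }  — accept
  I3: { [E → . ) y /], [E → . L], [E → . f / /], [L → . ) f /], [L → . f E], [L → f . E] }  — shift
  I4: { [E → ) . y /], [L → ) . f /] }  — shift
  I5: { [L → f E .] }  — reduce
  I6: { [E → L .] }  — reduce
  I7: { [E → . ) y /], [E → . L], [E → . f / /], [E → f . / /], [L → . ) f /], [L → . f E], [L → f . E] }  — shift
  I8: { [E → f / . /] }  — shift
  I9: { [E → f / / .] }  — reduce
  I10: { [L → ) f . /] }  — shift
  I11: { [E → ) y . /] }  — shift
  I12: { [E → ) y / .] }  — reduce
  I13: { [L → ) f / .] }  — reduce

Every state is either a pure shift/goto state or contains exactly one complete item and nothing to shift — no conflicts. The grammar is LR(0).

Answer: Yes, the grammar is LR(0)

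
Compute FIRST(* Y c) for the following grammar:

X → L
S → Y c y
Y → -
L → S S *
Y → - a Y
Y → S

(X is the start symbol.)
To compute FIRST(* Y c), process the symbols left to right:
Symbol * is a terminal. Add '*' and stop.
FIRST(* Y c) = { '*' }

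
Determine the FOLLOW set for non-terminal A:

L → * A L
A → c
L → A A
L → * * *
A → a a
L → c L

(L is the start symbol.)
In L → * A L: A is followed by L, add FIRST(L) \ {ε} = { '*', 'a', 'c' }
In L → A A: A is followed by A, add FIRST(A) \ {ε} = { 'a', 'c' }
In L → A A: A is at the end, add FOLLOW(L)

The FOLLOW sets referred to above (computed the same way, to a fixed point):
  FOLLOW(L) = { $ }

Taking the union: FOLLOW(A) = { $, '*', 'a', 'c' }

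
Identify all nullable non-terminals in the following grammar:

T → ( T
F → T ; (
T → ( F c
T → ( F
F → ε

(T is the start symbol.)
A non-terminal is nullable if it can derive ε (the empty string): either it has an ε-production, or it has a production whose right-hand side consists entirely of nullable non-terminals.

ε-productions: F → ε
So F is immediately nullable.
No further non-terminal can be added: every production for the remaining non-terminals contains a terminal or a non-nullable non-terminal.
Nullable = { 'F' }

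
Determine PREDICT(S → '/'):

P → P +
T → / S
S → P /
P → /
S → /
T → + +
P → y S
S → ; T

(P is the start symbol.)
{ '/' }

PREDICT(S → '/') = (FIRST(RHS) \ {ε}) ∪ (FOLLOW(S) if ε ∈ FIRST(RHS), i.e. RHS ⇒* ε)
FIRST('/') = { '/' }
ε ∉ FIRST('/'), so FOLLOW(S) is not added.
PREDICT(S → '/') = { '/' }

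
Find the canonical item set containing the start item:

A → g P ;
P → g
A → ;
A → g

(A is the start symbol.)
First, augment the grammar with A' → A
I₀ = CLOSURE({ [A' → . A] }):
  [A' → . A] has the dot before A: add [A → . g P ;], [A → . ;], [A → . g]
No further items can be added.

I₀ = { [A → . ;], [A → . g P ;], [A → . g], [A' → . A] }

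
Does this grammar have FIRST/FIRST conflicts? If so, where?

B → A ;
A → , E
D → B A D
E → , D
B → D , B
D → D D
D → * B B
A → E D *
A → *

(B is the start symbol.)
A FIRST/FIRST conflict occurs when two productions N → α and N → β for the same non-terminal have FIRST(α) ∩ FIRST(β) ≠ ∅ (with ε ∈ FIRST of a nullable right-hand side, so two nullable alternatives also conflict).

FIRST sets of the non-terminals at (or reachable through a nullable prefix from) the front of some alternative:
  FIRST(A) = { '*', ',' }
  FIRST(D) = { '*', ',' }
  FIRST(E) = { ',' }
  FIRST(B) = { '*', ',' }

Productions for B:
  B → A ;: FIRST = { '*', ',' }
  B → D , B: FIRST = { '*', ',' }
Productions for A:
  A → , E: FIRST = { ',' }
  A → E D *: FIRST = { ',' }
  A → *: FIRST = { '*' }
Productions for D:
  D → B A D: FIRST = { '*', ',' }
  D → D D: FIRST = { '*', ',' }
  D → * B B: FIRST = { '*' }
E has only one production, so no FIRST/FIRST conflict is possible there.

Conflict for B: B → A ; and B → D , B
  Overlap: { '*', ',' }
Conflict for A: A → , E and A → E D *
  Overlap: { ',' }
Conflict for D: D → B A D and D → D D
  Overlap: { '*', ',' }
Conflict for D: D → B A D and D → * B B
  Overlap: { '*' }
Conflict for D: D → D D and D → * B B
  Overlap: { '*' }

Answer: Yes. B → A ';' / B → D ',' B on { '*', ',' }; A → ',' E / A → E D '*' on { ',' }; D → B A D / D → D D on { '*', ',' }; D → B A D / D → '*' B B on { '*' }; D → D D / D → '*' B B on { '*' }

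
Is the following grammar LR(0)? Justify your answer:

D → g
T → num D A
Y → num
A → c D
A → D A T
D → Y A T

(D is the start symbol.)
Yes, the grammar is LR(0)

A grammar is LR(0) if no state in the canonical LR(0) collection has:
  - both a shift item (dot before a terminal) and a complete item (shift-reduce conflict), or
  - two or more complete items (reduce-reduce conflict; the accept item [D' → D .] counts as a complete item here).

Augment with D' → D and build the canonical LR(0) collection (I0 = CLOSURE({[D' → . D]}), then GOTO on every symbol after a dot until no new states appear). It has 15 states:
  I0: { [D → . Y A T], [D → . g], [D' → . D], [Y → . num] }  — shift
  I1: { [D' → D .] }  — accept
  I2: { [A → . D A T], [A → . c D], [D → . Y A T], [D → . g], [D → Y . A T], [Y → . num] }  — shift
  I3: { [D → g .] }  — reduce
  I4: { [Y → num .] }  — reduce
  I5: { [D → Y A . T], [T → . num D A] }  — shift
  I6: { [A → . D A T], [A → . c D], [A → D . A T], [D → . Y A T], [D → . g], [Y → . num] }  — shift
  I7: { [A → c . D], [D → . Y A T], [D → . g], [Y → . num] }  — shift
  I8: { [A → c D .] }  — reduce
  I9: { [A → D A . T], [T → . num D A] }  — shift
  I10: { [A → D A T .] }  — reduce
  I11: { [D → . Y A T], [D → . g], [T → num . D A], [Y → . num] }  — shift
  I12: { [A → . D A T], [A → . c D], [D → . Y A T], [D → . g], [T → num D . A], [Y → . num] }  — shift
  I13: { [T → num D A .] }  — reduce
  I14: { [D → Y A T .] }  — reduce

Every state is either a pure shift/goto state or contains exactly one complete item and nothing to shift — no conflicts. The grammar is LR(0).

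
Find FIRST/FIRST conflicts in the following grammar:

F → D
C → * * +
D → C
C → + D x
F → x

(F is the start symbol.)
No FIRST/FIRST conflicts.

A FIRST/FIRST conflict occurs when two productions N → α and N → β for the same non-terminal have FIRST(α) ∩ FIRST(β) ≠ ∅ (with ε ∈ FIRST of a nullable right-hand side, so two nullable alternatives also conflict).

FIRST sets of the non-terminals at (or reachable through a nullable prefix from) the front of some alternative:
  FIRST(D) = { '*', '+' }

Productions for F:
  F → D: FIRST = { '*', '+' }
  F → x: FIRST = { 'x' }
Productions for C:
  C → * * +: FIRST = { '*' }
  C → + D x: FIRST = { '+' }
D has only one production, so no FIRST/FIRST conflict is possible there.

All alternatives of each non-terminal have pairwise disjoint FIRST sets.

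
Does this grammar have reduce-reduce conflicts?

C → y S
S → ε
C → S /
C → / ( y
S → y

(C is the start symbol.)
Augment with C' → C and build the canonical LR(0) collection (I0 = CLOSURE({[C' → . C]}), then GOTO on every symbol after a dot until no new states appear). It has 10 states:
  I0: { [C → . / ( y], [C → . S /], [C → . y S], [C' → . C], [S → . y], [S → .] }  — shift, reduce
  I1: { [C → / . ( y] }  — shift
  I2: { [C' → C .] }  — accept
  I3: { [C → S . /] }  — shift
  I4: { [C → y . S], [S → . y], [S → .], [S → y .] }  — shift, 2 reduces
  I5: { [C → y S .] }  — reduce
  I6: { [S → y .] }  — reduce
  I7: { [C → S / .] }  — reduce
  I8: { [C → / ( . y] }  — shift
  I9: { [C → / ( y .] }  — reduce

I4 contains complete items [S → .], [S → y .] — reduce-reduce conflict.

Answer: Yes — I4: [S → .] vs [S → y .]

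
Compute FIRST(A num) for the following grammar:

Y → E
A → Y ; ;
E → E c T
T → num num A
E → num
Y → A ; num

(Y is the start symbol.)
FIRST sets of the non-terminals involved (from the grammar, by fixed-point iteration):
  FIRST(A) = { 'num' }

To compute FIRST(A num), process the symbols left to right:
Symbol A is a non-terminal. Add FIRST(A) \ {ε} = { 'num' }
A is not nullable (ε ∉ FIRST(A)), so stop here.
FIRST(A num) = { 'num' }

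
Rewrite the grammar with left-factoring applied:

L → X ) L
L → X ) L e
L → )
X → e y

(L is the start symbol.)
L → X ) L L'
L' → ε
L' → e
L → )
X → e y

Left-factoring transforms A → αβ₁ | αβ₂ into A → αA' and A' → β₁ | β₂
(α is the longest common prefix among the alternatives). Repeat until
no nonterminal has two alternatives with a common prefix.

Round 1: L has alternatives sharing prefix 'X ) L'. Introduce L': L → X ) L L'
  Add: L' → ε
  Add: L' → e

No remaining common prefixes — done.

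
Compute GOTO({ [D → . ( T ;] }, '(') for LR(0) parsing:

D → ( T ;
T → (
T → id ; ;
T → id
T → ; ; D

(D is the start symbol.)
GOTO(I, '(') = CLOSURE({ [A → αX.β] : [A → α.Xβ] ∈ I, X = '(' })

Items with dot before '(', with the dot advanced:
  [D → . ( T ;] → [D → ( . T ;]
Closure of the advanced items:
  [D → ( . T ;] has the dot before T: add [T → . (], [T → . id ; ;], [T → . id], [T → . ; ; D]

GOTO = { [D → ( . T ;], [T → . (], [T → . ; ; D], [T → . id ; ;], [T → . id] }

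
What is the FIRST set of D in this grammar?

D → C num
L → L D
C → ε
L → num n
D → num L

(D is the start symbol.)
{ 'num' }

To compute FIRST(D), examine every production with D on the left-hand side, reading each right-hand side left to right until a non-nullable symbol is reached.

FIRST sets of the other non-terminals involved (by the same procedure, iterated to a fixed point):
  FIRST(C) = { ε }

From D → C num:
  - C is a non-terminal: add FIRST(C) \ {ε} = { }
    C is nullable, so continue to the next symbol
  - num is a terminal: add 'num' and stop
From D → num L:
  - num is a terminal: add 'num' and stop

Collecting: FIRST(D) = { 'num' }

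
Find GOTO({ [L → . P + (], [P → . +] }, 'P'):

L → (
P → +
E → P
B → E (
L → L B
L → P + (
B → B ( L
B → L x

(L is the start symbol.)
{ [L → P . + (] }

GOTO(I, 'P') = CLOSURE({ [A → αX.β] : [A → α.Xβ] ∈ I, X = 'P' })

Items with dot before 'P', with the dot advanced:
  [L → . P + (] → [L → P . + (]
Closure adds nothing (no advanced item has the dot before a non-terminal).

GOTO = { [L → P . + (] }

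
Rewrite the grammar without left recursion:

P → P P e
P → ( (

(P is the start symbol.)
P → ( ( P'
P' → P e P'
P' → ε

P is directly left-recursive. The standard transformation for
  A → A α₁ | ... | A α_m | β₁ | ... | β_n
is
  A  → β₁ A' | ... | β_n A'
  A' → α₁ A' | ... | α_m A' | ε

P → ( ( becomes P → ( ( P'
P → P P e becomes P' → P e P'
Add P' → ε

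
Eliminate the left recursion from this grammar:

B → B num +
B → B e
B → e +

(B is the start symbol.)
B is directly left-recursive. The standard transformation for
  A → A α₁ | ... | A α_m | β₁ | ... | β_n
is
  A  → β₁ A' | ... | β_n A'
  A' → α₁ A' | ... | α_m A' | ε

B → e + becomes B → e + B'
B → B num + becomes B' → num + B'
B → B e becomes B' → e B'
Add B' → ε

Resulting grammar:
B → e + B'
B' → num + B'
B' → e B'
B' → ε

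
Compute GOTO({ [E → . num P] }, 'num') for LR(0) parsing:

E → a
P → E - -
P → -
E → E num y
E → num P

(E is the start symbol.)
GOTO(I, 'num') = CLOSURE({ [A → αX.β] : [A → α.Xβ] ∈ I, X = 'num' })

Items with dot before 'num', with the dot advanced:
  [E → . num P] → [E → num . P]
Closure of the advanced items:
  [E → num . P] has the dot before P: add [P → . E - -], [P → . -]
  [P → . E - -] has the dot before E: add [E → . a], [E → . E num y], [E → . num P]

GOTO = { [E → . E num y], [E → . a], [E → . num P], [E → num . P], [P → . -], [P → . E - -] }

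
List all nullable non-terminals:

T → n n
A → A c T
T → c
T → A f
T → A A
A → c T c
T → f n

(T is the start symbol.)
A non-terminal is nullable if it can derive ε (the empty string): either it has an ε-production, or it has a production whose right-hand side consists entirely of nullable non-terminals.

There are no ε-productions, so no non-terminal can derive ε.
No non-terminals are nullable.

Answer: None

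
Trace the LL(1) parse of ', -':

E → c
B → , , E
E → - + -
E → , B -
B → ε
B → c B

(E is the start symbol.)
LL(1) parsing maintains a stack (initially the start symbol over $) and the input. At each step: if the stack top is a terminal, match it against the current input token; if it is a non-terminal N, replace it with the RHS of M[N, lookahead] (the unique production whose predict set contains the lookahead).

Stack is shown with the top on the left.

Stack    Input  Action
----------------------
E $      , - $  output E → , B -
, B - $  , - $  match ','
B - $    - $    output B → ε
- $      - $    match '-'
$        $      accept

The string is accepted.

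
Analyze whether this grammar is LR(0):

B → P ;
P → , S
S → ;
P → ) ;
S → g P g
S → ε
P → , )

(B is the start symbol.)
A grammar is LR(0) if no state in the canonical LR(0) collection has:
  - both a shift item (dot before a terminal) and a complete item (shift-reduce conflict), or
  - two or more complete items (reduce-reduce conflict; the accept item [B' → B .] counts as a complete item here).

Augment with B' → B and build the canonical LR(0) collection (I0 = CLOSURE({[B' → . B]}), then GOTO on every symbol after a dot until no new states appear). It has 13 states:
  I0: { [B → . P ;], [B' → . B], [P → . ) ;], [P → . , )], [P → . , S] }  — shift
  I1: { [P → ) . ;] }  — shift
  I2: { [P → , . )], [P → , . S], [S → . ;], [S → . g P g], [S → .] }  — shift, reduce
  I3: { [B' → B .] }  — accept
  I4: { [B → P . ;] }  — shift
  I5: { [B → P ; .] }  — reduce
  I6: { [P → , ) .] }  — reduce
  I7: { [S → ; .] }  — reduce
  I8: { [P → , S .] }  — reduce
  I9: { [P → . ) ;], [P → . , )], [P → . , S], [S → g . P g] }  — shift
  I10: { [S → g P . g] }  — shift
  I11: { [S → g P g .] }  — reduce
  I12: { [P → ) ; .] }  — reduce

Conflict in state I2:
  Shift-reduce conflict between [S → .] and [P → , . )]
So the grammar is NOT LR(0).

Answer: No. Shift-reduce conflict between [S → .] and [P → , . )]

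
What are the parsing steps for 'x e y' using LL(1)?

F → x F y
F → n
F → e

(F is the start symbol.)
Stack is shown with the top on the left.

Stack    Input    Action
------------------------
F $      x e y $  output F → x F y
x F y $  x e y $  match 'x'
F y $    e y $    output F → e
e y $    e y $    match 'e'
y $      y $      match 'y'
$        $        accept

The string is accepted.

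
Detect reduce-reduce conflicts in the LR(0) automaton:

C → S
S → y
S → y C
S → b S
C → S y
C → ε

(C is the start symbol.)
Yes — I4: [C → .] vs [S → y .]

Augment with C' → C and build the canonical LR(0) collection (I0 = CLOSURE({[C' → . C]}), then GOTO on every symbol after a dot until no new states appear). It has 8 states:
  I0: { [C → . S y], [C → . S], [C → .], [C' → . C], [S → . b S], [S → . y C], [S → . y] }  — shift, reduce
  I1: { [C' → C .] }  — accept
  I2: { [C → S . y], [C → S .] }  — shift, reduce
  I3: { [S → . b S], [S → . y C], [S → . y], [S → b . S] }  — shift
  I4: { [C → . S y], [C → . S], [C → .], [S → . b S], [S → . y C], [S → . y], [S → y . C], [S → y .] }  — shift, 2 reduces
  I5: { [S → y C .] }  — reduce
  I6: { [S → b S .] }  — reduce
  I7: { [C → S y .] }  — reduce

I4 contains complete items [C → .], [S → y .] — reduce-reduce conflict.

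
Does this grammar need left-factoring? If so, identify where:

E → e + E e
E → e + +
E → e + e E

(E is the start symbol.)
Yes, E has productions with common prefix 'e +'

Left-factoring is needed when two productions for the same non-terminal
share a common prefix on the right-hand side.

Productions for E:
  E → e + E e
  E → e + +
  E → e + e E

Found common prefix 'e +' in productions for E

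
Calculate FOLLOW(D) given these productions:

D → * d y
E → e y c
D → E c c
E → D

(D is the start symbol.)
{ $, 'c' }

D is the start symbol, so $ ∈ FOLLOW(D).
In E → D: D is at the end, add FOLLOW(E)

The FOLLOW sets referred to above (computed the same way, to a fixed point):
  FOLLOW(E) = { 'c' }

Taking the union: FOLLOW(D) = { $, 'c' }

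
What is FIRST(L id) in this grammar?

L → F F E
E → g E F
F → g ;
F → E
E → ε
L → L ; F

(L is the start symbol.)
{ ';', 'g', 'id' }

FIRST sets of the non-terminals involved (from the grammar, by fixed-point iteration):
  FIRST(L) = { ';', 'g', ε }

To compute FIRST(L id), process the symbols left to right:
Symbol L is a non-terminal. Add FIRST(L) \ {ε} = { ';', 'g' }
L is nullable (ε ∈ FIRST(L)), continue to the next symbol.
Symbol id is a terminal. Add 'id' and stop.
FIRST(L id) = { ';', 'g', 'id' }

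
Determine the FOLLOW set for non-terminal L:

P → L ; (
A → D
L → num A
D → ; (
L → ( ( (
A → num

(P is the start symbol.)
To compute FOLLOW(L), find every occurrence of L on a right-hand side N → α L β: add FIRST(β) \ {ε}, and if β is empty or nullable also add FOLLOW(N). Iterate to a fixed point.

In P → L ; (: L is followed by ';' '(', add FIRST(';' '(') \ {ε} = { ';' }

Taking the union: FOLLOW(L) = { ';' }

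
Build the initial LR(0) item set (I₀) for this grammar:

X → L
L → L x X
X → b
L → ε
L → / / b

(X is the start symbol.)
{ [L → . / / b], [L → . L x X], [L → .], [X → . L], [X → . b], [X' → . X] }

First, augment the grammar with X' → X
I₀ = CLOSURE({ [X' → . X] }):
  [X' → . X] has the dot before X: add [X → . L], [X → . b]
  [X → . L] has the dot before L: add [L → . L x X], [L → .], [L → . / / b]
No further items can be added.

I₀ = { [L → . / / b], [L → . L x X], [L → .], [X → . L], [X → . b], [X' → . X] }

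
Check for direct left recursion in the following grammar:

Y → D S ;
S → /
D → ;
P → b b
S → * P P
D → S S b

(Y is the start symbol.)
Y → D S ;: starts with D
S → /: starts with '/'
D → ;: starts with ';'
P → b b: starts with b
S → * P P: starts with '*'
D → S S b: starts with S

No direct left recursion found.

Answer: No direct left recursion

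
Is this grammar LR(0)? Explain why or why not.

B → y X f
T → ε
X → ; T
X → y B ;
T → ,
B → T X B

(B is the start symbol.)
No. Shift-reduce conflict between [T → .] and [B → . y X f]

A grammar is LR(0) if no state in the canonical LR(0) collection has:
  - both a shift item (dot before a terminal) and a complete item (shift-reduce conflict), or
  - two or more complete items (reduce-reduce conflict; the accept item [B' → B .] counts as a complete item here).

Augment with B' → B and build the canonical LR(0) collection (I0 = CLOSURE({[B' → . B]}), then GOTO on every symbol after a dot until no new states appear). It has 14 states:
  I0: { [B → . T X B], [B → . y X f], [B' → . B], [T → . ,], [T → .] }  — shift, reduce
  I1: { [T → , .] }  — reduce
  I2: { [B' → B .] }  — accept
  I3: { [B → T . X B], [X → . ; T], [X → . y B ;] }  — shift
  I4: { [B → y . X f], [X → . ; T], [X → . y B ;] }  — shift
  I5: { [T → . ,], [T → .], [X → ; . T] }  — shift, reduce
  I6: { [B → y X . f] }  — shift
  I7: { [B → . T X B], [B → . y X f], [T → . ,], [T → .], [X → y . B ;] }  — shift, reduce
  I8: { [X → y B . ;] }  — shift
  I9: { [X → y B ; .] }  — reduce
  I10: { [B → y X f .] }  — reduce
  I11: { [X → ; T .] }  — reduce
  I12: { [B → . T X B], [B → . y X f], [B → T X . B], [T → . ,], [T → .] }  — shift, reduce
  I13: { [B → T X B .] }  — reduce

Conflict in state I0:
  Shift-reduce conflict between [T → .] and [B → . y X f]
So the grammar is NOT LR(0).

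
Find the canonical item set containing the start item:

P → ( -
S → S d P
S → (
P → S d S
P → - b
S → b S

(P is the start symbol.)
First, augment the grammar with P' → P
I₀ = CLOSURE({ [P' → . P] }):
  [P' → . P] has the dot before P: add [P → . ( -], [P → . S d S], [P → . - b]
  [P → . S d S] has the dot before S: add [S → . S d P], [S → . (], [S → . b S]
No further items can be added.

I₀ = { [P → . ( -], [P → . - b], [P → . S d S], [P' → . P], [S → . (], [S → . S d P], [S → . b S] }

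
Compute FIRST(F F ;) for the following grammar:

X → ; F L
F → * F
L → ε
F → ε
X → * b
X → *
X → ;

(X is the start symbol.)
{ '*', ';' }

FIRST sets of the non-terminals involved (from the grammar, by fixed-point iteration):
  FIRST(F) = { '*', ε }

To compute FIRST(F F ;), process the symbols left to right:
Symbol F is a non-terminal. Add FIRST(F) \ {ε} = { '*' }
F is nullable (ε ∈ FIRST(F)), continue to the next symbol.
Symbol F is a non-terminal. Add FIRST(F) \ {ε} = { '*' }
F is nullable (ε ∈ FIRST(F)), continue to the next symbol.
Symbol ; is a terminal. Add ';' and stop.
FIRST(F F ;) = { '*', ';' }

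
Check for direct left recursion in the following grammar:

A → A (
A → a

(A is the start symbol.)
A → A (: LEFT RECURSIVE (starts with A)
A → a: starts with a

The grammar has direct left recursion on: A.

Answer: Yes, A is left-recursive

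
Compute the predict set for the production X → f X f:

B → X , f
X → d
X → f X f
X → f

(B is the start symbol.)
{ 'f' }

PREDICT(X → f X f) = (FIRST(RHS) \ {ε}) ∪ (FOLLOW(X) if ε ∈ FIRST(RHS), i.e. RHS ⇒* ε)
FIRST(f X f) = { 'f' }
ε ∉ FIRST(f X f), so FOLLOW(X) is not added.
PREDICT(X → f X f) = { 'f' }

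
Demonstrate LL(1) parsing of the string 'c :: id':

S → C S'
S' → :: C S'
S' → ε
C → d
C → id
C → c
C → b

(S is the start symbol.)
LL(1) parsing maintains a stack (initially the start symbol over $) and the input. At each step: if the stack top is a terminal, match it against the current input token; if it is a non-terminal N, replace it with the RHS of M[N, lookahead] (the unique production whose predict set contains the lookahead).

Stack is shown with the top on the left.

Stack      Input      Action
----------------------------
S $        c :: id $  output S → C S'
C S' $     c :: id $  output C → c
c S' $     c :: id $  match 'c'
S' $       :: id $    output S' → :: C S'
:: C S' $  :: id $    match '::'
C S' $     id $       output C → id
id S' $    id $       match 'id'
S' $       $          output S' → ε
$          $          accept

The string is accepted.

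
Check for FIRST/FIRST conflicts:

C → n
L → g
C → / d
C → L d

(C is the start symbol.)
No FIRST/FIRST conflicts.

A FIRST/FIRST conflict occurs when two productions N → α and N → β for the same non-terminal have FIRST(α) ∩ FIRST(β) ≠ ∅ (with ε ∈ FIRST of a nullable right-hand side, so two nullable alternatives also conflict).

FIRST sets of the non-terminals at (or reachable through a nullable prefix from) the front of some alternative:
  FIRST(L) = { 'g' }

Productions for C:
  C → n: FIRST = { 'n' }
  C → / d: FIRST = { '/' }
  C → L d: FIRST = { 'g' }
L has only one production, so no FIRST/FIRST conflict is possible there.

All alternatives of each non-terminal have pairwise disjoint FIRST sets.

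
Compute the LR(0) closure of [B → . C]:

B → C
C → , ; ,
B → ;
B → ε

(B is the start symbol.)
Start with: [B → . C]
  [B → . C] has the dot before C: add [C → . , ; ,]
No further items can be added.

CLOSURE = { [B → . C], [C → . , ; ,] }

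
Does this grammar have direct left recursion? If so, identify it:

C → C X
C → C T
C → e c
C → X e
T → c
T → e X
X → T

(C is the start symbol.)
Yes, C is left-recursive

C → C X: LEFT RECURSIVE (starts with C)
C → C T: LEFT RECURSIVE (starts with C)
C → e c: starts with e
C → X e: starts with X
T → c: starts with c
T → e X: starts with e
X → T: starts with T

The grammar has direct left recursion on: C.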